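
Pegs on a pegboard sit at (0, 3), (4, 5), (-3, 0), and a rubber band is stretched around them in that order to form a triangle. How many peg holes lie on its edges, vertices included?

6

The number of boundary lattice points is Σ gcd(|Δx|,|Δy|) = gcd(4,2) + gcd(7,5) + gcd(3,3) = 2+1+3 = 6.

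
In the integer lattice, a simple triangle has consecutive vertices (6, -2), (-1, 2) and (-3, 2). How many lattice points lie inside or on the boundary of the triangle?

The shoelace formula gives twice the area as |(6·2 − (-1)·(-2)) + ((-1)·2 − (-3)·2) + ((-3)·(-2) − 6·2)| = 8, so the area is 4.
The number of boundary lattice points is Σ gcd(|Δx|,|Δy|) = gcd(7,4) + gcd(2,0) + gcd(9,4) = 1+2+1 = 4.
Pick's theorem gives I = A − B/2 + 1 = 4 − 4/2 + 1 = 3, so the closed region contains I + B = 3 + 4 = 7 lattice points.

7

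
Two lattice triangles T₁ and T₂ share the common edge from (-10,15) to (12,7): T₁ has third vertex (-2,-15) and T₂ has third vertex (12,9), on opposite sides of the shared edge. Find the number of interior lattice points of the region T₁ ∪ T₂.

The union is the simple quadrilateral with vertices (-10,15), (-2,-15), (12,7), (12,9) in order.
The shoelace formula gives twice the area as |[(-10)·(-15) − (-2)·15] + [(-2)·7 − 12·(-15)] + [12·9 − 12·7] + [12·15 − (-10)·9]| = 640, so the area is 320.
Along each edge there are gcd(|Δx|,|Δy|)+1 lattice points, so counting each shared vertex once the boundary has gcd(8,30) + gcd(14,22) + gcd(0,2) + gcd(22,6) = 2+2+2+2 = 8.
By Pick's theorem I = A − B/2 + 1 = 320 − 8/2 + 1 = 317.

317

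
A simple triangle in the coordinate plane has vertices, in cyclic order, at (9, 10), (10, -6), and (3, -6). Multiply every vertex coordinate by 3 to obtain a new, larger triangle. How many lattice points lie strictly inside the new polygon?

Using the shoelace formula, 2A = |(9·(-6) − 10·10) + (10·(-6) − 3·(-6)) + (3·10 − 9·(-6))| = 112, so the area is 56.
Along each edge there are gcd(|Δx|,|Δy|)+1 lattice points, so counting each shared vertex once the boundary has gcd(1,16) + gcd(7,0) + gcd(6,16) = 1+7+2 = 10.
Scaling by 3 multiplies the area by 3² = 9 (so the new area is 504) and multiplies the boundary lattice-point count by 3, giving 30.
By Pick's theorem, the interior count of the dilated polygon is 504 − 30/2 + 1 = 490.

490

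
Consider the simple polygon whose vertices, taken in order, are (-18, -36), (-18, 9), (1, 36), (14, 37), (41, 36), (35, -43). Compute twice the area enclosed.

8004

The shoelace formula gives twice the area as |((-18)·9 − (-18)·(-36)) + ((-18)·36 − 1·9) + (1·37 − 14·36) + (14·36 − 41·37) + (41·(-43) − 35·36) + (35·(-36) − (-18)·(-43))| = 8004, so the area is 4002.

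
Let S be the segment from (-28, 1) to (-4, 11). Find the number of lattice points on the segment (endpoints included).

3

The number of lattice points on a segment between lattice points is gcd(|Δx|,|Δy|) + 1 = gcd(24,10) + 1 = 2 + 1 = 3.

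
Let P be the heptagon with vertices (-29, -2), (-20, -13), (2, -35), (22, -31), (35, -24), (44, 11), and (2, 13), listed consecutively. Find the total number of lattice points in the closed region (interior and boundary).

The shoelace formula gives twice the area as |[(-29)·(-13) − (-20)·(-2)] + [(-20)·(-35) − 2·(-13)] + [2·(-31) − 22·(-35)] + [22·(-24) − 35·(-31)] + [35·11 − 44·(-24)] + [44·13 − 2·11] + [2·(-2) − (-29)·13]| = 4692, so the area is 2346.
Along each edge there are gcd(|Δx|,|Δy|)+1 lattice points, so counting each shared vertex once the boundary has gcd(9,11) + gcd(22,22) + gcd(20,4) + gcd(13,7) + gcd(9,35) + gcd(42,2) + gcd(31,15) = 1+22+4+1+1+2+1 = 32.
Pick's theorem gives I = A − B/2 + 1 = 2346 − 32/2 + 1 = 2331, so the closed region contains I + B = 2331 + 32 = 2363 lattice points.

2363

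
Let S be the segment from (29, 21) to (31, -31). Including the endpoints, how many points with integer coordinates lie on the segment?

The number of lattice points on a segment between lattice points is gcd(|Δx|,|Δy|) + 1 = gcd(2,52) + 1 = 2 + 1 = 3.

3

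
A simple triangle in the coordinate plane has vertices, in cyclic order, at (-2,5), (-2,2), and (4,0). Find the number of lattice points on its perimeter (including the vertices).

Along each edge there are gcd(|Δx|,|Δy|)+1 lattice points, so counting each shared vertex once the boundary has gcd(0,3) + gcd(6,2) + gcd(6,5) = 3+2+1 = 6.

6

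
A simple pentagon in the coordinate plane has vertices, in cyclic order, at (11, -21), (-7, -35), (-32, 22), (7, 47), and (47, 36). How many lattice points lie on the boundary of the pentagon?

Along each edge there are gcd(|Δx|,|Δy|)+1 lattice points, so counting each shared vertex once the boundary has gcd(18,14) + gcd(25,57) + gcd(39,25) + gcd(40,11) + gcd(36,57) = 2+1+1+1+3 = 8.

8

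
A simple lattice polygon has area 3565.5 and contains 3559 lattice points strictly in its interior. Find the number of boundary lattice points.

Pick's theorem gives A = I + B/2 − 1, so B = 2(A − I + 1) = 2(3565.5 − 3559 + 1) = 15.

15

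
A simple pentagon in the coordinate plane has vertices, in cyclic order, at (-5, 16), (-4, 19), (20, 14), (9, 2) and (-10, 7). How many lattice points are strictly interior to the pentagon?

The shoelace formula gives twice the area as |((-5)·19 − (-4)·16) + ((-4)·14 − 20·19) + (20·2 − 9·14) + (9·7 − (-10)·2) + ((-10)·16 − (-5)·7)| = 595, so the area is 297.5.
Along each edge there are gcd(|Δx|,|Δy|)+1 lattice points, so counting each shared vertex once the boundary has gcd(1,3) + gcd(24,5) + gcd(11,12) + gcd(19,5) + gcd(5,9) = 1+1+1+1+1 = 5.
Pick's theorem gives I = A − B/2 + 1 = 297.5 − 5/2 + 1 = 296.

296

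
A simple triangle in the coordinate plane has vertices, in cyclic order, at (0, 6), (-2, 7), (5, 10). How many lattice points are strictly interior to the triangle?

6

The shoelace formula gives twice the area as |[0·7 − (-2)·6] + [(-2)·10 − 5·7] + [5·6 − 0·10]| = 13, so the area is 6.5.
Summing gcd(|Δx|,|Δy|) over the edges gives the boundary count: gcd(2,1) + gcd(7,3) + gcd(5,4) = 1+1+1 = 3.
By Pick's theorem A = I + B/2 − 1, so I = 6.5 − 3/2 + 1 = 6.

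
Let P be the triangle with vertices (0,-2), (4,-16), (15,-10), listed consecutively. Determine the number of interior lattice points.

88

Using the shoelace formula, 2A = |(0·(-16) − 4·(-2)) + (4·(-10) − 15·(-16)) + (15·(-2) − 0·(-10))| = 178, so the area is 89.
Summing gcd(|Δx|,|Δy|) over the edges gives the boundary count: gcd(4,14) + gcd(11,6) + gcd(15,8) = 2+1+1 = 4.
By Pick's theorem A = I + B/2 − 1, so I = 89 − 4/2 + 1 = 88.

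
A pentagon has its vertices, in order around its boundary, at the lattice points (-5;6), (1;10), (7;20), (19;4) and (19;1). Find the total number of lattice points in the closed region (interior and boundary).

205

The shoelace formula gives twice the area as |[(-5)·10 − 1·6] + [1·20 − 7·10] + [7·4 − 19·20] + [19·1 − 19·4] + [19·6 − (-5)·1]| = 396, so the area is 198.
Summing gcd(|Δx|,|Δy|) over the edges gives the boundary count: gcd(6,4) + gcd(6,10) + gcd(12,16) + gcd(0,3) + gcd(24,5) = 2+2+4+3+1 = 12.
Pick's theorem gives I = A − B/2 + 1 = 198 − 12/2 + 1 = 193, so the closed region contains I + B = 193 + 12 = 205 lattice points.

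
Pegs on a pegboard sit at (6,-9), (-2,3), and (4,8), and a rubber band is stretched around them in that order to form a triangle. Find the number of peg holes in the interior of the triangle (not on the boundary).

Using the shoelace formula, 2A = |(6·3 − (-2)·(-9)) + ((-2)·8 − 4·3) + (4·(-9) − 6·8)| = 112, so the area is 56.
Along each edge there are gcd(|Δx|,|Δy|)+1 lattice points, so counting each shared vertex once the boundary has gcd(8,12) + gcd(6,5) + gcd(2,17) = 4+1+1 = 6.
Pick's theorem gives I = A − B/2 + 1 = 56 − 6/2 + 1 = 54.

54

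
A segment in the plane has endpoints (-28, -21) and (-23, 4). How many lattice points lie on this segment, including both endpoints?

The number of lattice points on a segment between lattice points is gcd(|Δx|,|Δy|) + 1 = gcd(5,25) + 1 = 5 + 1 = 6.

6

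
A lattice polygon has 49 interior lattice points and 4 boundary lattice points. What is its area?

By Pick's theorem, A = I + B/2 − 1 = 49 + 4/2 − 1 = 50.

50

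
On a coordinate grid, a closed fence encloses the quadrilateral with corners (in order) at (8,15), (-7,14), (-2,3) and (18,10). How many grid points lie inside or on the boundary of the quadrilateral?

175

By the shoelace formula, twice the signed area is |(8·14 − (-7)·15) + ((-7)·3 − (-2)·14) + ((-2)·10 − 18·3) + (18·15 − 8·10)| = 340, so the area is 170.
The number of boundary lattice points is Σ gcd(|Δx|,|Δy|) = gcd(15,1) + gcd(5,11) + gcd(20,7) + gcd(10,5) = 1+1+1+5 = 8.
Pick's theorem gives I = A − B/2 + 1 = 170 − 8/2 + 1 = 167, so the closed region contains I + B = 167 + 8 = 175 lattice points.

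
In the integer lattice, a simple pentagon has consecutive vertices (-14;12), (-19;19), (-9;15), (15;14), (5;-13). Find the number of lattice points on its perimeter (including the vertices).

Summing gcd(|Δx|,|Δy|) over the edges gives the boundary count: gcd(5,7) + gcd(10,4) + gcd(24,1) + gcd(10,27) + gcd(19,25) = 1+2+1+1+1 = 6.

6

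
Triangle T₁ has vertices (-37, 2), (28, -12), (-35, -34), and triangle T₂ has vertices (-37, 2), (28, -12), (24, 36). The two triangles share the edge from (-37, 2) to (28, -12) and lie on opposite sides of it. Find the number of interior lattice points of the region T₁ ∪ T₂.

2685

The union is the simple quadrilateral with vertices (-37, 2), (-35, -34), (28, -12), (24, 36) in order.
By the shoelace formula, twice the signed area is |[(-37)·(-34) − (-35)·2] + [(-35)·(-12) − 28·(-34)] + [28·36 − 24·(-12)] + [24·2 − (-37)·36]| = 5376, so the area is 2688.
Along each edge there are gcd(|Δx|,|Δy|)+1 lattice points, so counting each shared vertex once the boundary has gcd(2,36) + gcd(63,22) + gcd(4,48) + gcd(61,34) = 2+1+4+1 = 8.
By Pick's theorem I = A − B/2 + 1 = 2688 − 8/2 + 1 = 2685.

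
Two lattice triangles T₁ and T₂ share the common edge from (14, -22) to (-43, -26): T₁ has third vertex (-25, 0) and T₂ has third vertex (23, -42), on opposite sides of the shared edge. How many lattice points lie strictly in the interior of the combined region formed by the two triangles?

1291

The union is the simple quadrilateral with vertices (14, -22), (-25, 0), (-43, -26), (23, -42) in order.
The shoelace formula gives twice the area as |[14·0 − (-25)·(-22)] + [(-25)·(-26) − (-43)·0] + [(-43)·(-42) − 23·(-26)] + [23·(-22) − 14·(-42)]| = 2586, so the area is 1293.
Along each edge there are gcd(|Δx|,|Δy|)+1 lattice points, so counting each shared vertex once the boundary has gcd(39,22) + gcd(18,26) + gcd(66,16) + gcd(9,20) = 1+2+2+1 = 6.
By Pick's theorem I = A − B/2 + 1 = 1293 − 6/2 + 1 = 1291.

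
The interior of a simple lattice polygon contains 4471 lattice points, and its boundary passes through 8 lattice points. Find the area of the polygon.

Pick's theorem states A = I + B/2 − 1, so A = 4471 + 8/2 − 1 = 4474.

4474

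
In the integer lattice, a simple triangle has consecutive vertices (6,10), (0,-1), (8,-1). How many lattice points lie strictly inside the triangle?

By the shoelace formula, twice the signed area is |[6·(-1) − 0·10] + [0·(-1) − 8·(-1)] + [8·10 − 6·(-1)]| = 88, so the area is 44.
Summing gcd(|Δx|,|Δy|) over the edges gives the boundary count: gcd(6,11) + gcd(8,0) + gcd(2,11) = 1+8+1 = 10.
Pick's theorem gives I = A − B/2 + 1 = 44 − 10/2 + 1 = 40.

40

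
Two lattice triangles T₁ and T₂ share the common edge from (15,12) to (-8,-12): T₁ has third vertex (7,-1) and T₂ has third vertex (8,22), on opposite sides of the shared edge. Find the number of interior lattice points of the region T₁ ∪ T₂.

The union is the simple quadrilateral with vertices (15,12), (7,-1), (-8,-12), (8,22) in order.
Using the shoelace formula, 2A = |(15·(-1) − 7·12) + (7·(-12) − (-8)·(-1)) + ((-8)·22 − 8·(-12)) + (8·12 − 15·22)| = 505, so the area is 252.5.
Along each edge there are gcd(|Δx|,|Δy|)+1 lattice points, so counting each shared vertex once the boundary has gcd(8,13) + gcd(15,11) + gcd(16,34) + gcd(7,10) = 1+1+2+1 = 5.
By Pick's theorem I = A − B/2 + 1 = 252.5 − 5/2 + 1 = 251.

251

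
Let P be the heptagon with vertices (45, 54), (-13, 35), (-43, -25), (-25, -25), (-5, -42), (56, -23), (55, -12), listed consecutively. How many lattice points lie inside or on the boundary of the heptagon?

Using the shoelace formula, 2A = |[45·35 − (-13)·54] + [(-13)·(-25) − (-43)·35] + [(-43)·(-25) − (-25)·(-25)] + [(-25)·(-42) − (-5)·(-25)] + [(-5)·(-23) − 56·(-42)] + [56·(-12) − 55·(-23)] + [55·54 − 45·(-12)]| = 12052, so the area is 6026.
Summing gcd(|Δx|,|Δy|) over the edges gives the boundary count: gcd(58,19) + gcd(30,60) + gcd(18,0) + gcd(20,17) + gcd(61,19) + gcd(1,11) + gcd(10,66) = 1+30+18+1+1+1+2 = 54.
Pick's theorem gives I = A − B/2 + 1 = 6026 − 54/2 + 1 = 6000, so the closed region contains I + B = 6000 + 54 = 6054 lattice points.

6054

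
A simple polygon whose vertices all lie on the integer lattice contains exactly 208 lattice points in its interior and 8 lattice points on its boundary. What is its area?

Pick's theorem states A = I + B/2 − 1, so A = 208 + 8/2 − 1 = 211.

211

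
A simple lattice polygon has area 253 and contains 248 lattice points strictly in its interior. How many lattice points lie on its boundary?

12

Pick's theorem gives A = I + B/2 − 1, so B = 2(A − I + 1) = 2(253 − 248 + 1) = 12.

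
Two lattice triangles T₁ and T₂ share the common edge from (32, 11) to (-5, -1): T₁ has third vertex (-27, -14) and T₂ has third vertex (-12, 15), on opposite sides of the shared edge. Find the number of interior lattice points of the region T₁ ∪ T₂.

444

The union is the simple quadrilateral with vertices (32, 11), (-27, -14), (-5, -1), (-12, 15) in order.
By the shoelace formula, twice the signed area is |[32·(-14) − (-27)·11] + [(-27)·(-1) − (-5)·(-14)] + [(-5)·15 − (-12)·(-1)] + [(-12)·11 − 32·15]| = 893, so the area is 893/2.
The number of boundary lattice points is Σ gcd(|Δx|,|Δy|) = gcd(59,25) + gcd(22,13) + gcd(7,16) + gcd(44,4) = 1+1+1+4 = 7.
By Pick's theorem I = A − B/2 + 1 = 893/2 − 7/2 + 1 = 444.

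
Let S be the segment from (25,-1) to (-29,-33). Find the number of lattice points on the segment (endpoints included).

3

The number of lattice points on a segment between lattice points is gcd(|Δx|,|Δy|) + 1 = gcd(54,32) + 1 = 2 + 1 = 3.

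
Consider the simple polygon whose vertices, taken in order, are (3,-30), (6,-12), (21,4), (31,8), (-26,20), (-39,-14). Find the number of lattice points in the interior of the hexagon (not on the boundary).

1819

By the shoelace formula, twice the signed area is |(3·(-12) − 6·(-30)) + (6·4 − 21·(-12)) + (21·8 − 31·4) + (31·20 − (-26)·8) + ((-26)·(-14) − (-39)·20) + ((-39)·(-30) − 3·(-14))| = 3648, so the area is 1824.
Summing gcd(|Δx|,|Δy|) over the edges gives the boundary count: gcd(3,18) + gcd(15,16) + gcd(10,4) + gcd(57,12) + gcd(13,34) + gcd(42,16) = 3+1+2+3+1+2 = 12.
Pick's theorem gives I = A − B/2 + 1 = 1824 − 12/2 + 1 = 1819.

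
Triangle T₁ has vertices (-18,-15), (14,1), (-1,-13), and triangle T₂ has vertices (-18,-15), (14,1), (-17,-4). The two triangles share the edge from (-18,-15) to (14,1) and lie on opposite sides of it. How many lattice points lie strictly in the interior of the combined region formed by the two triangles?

271

The union is the simple quadrilateral with vertices (-18,-15), (-1,-13), (14,1), (-17,-4) in order.
By the shoelace formula, twice the signed area is |((-18)·(-13) − (-1)·(-15)) + ((-1)·1 − 14·(-13)) + (14·(-4) − (-17)·1) + ((-17)·(-15) − (-18)·(-4))| = 544, so the area is 272.
Along each edge there are gcd(|Δx|,|Δy|)+1 lattice points, so counting each shared vertex once the boundary has gcd(17,2) + gcd(15,14) + gcd(31,5) + gcd(1,11) = 1+1+1+1 = 4.
By Pick's theorem I = A − B/2 + 1 = 272 − 4/2 + 1 = 271.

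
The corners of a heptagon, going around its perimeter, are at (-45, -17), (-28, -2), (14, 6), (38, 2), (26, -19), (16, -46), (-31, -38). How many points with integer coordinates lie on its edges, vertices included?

19

Along each edge there are gcd(|Δx|,|Δy|)+1 lattice points, so counting each shared vertex once the boundary has gcd(17,15) + gcd(42,8) + gcd(24,4) + gcd(12,21) + gcd(10,27) + gcd(47,8) + gcd(14,21) = 1+2+4+3+1+1+7 = 19.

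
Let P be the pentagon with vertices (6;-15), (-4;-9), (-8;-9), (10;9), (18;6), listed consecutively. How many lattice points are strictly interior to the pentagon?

257

By the shoelace formula, twice the signed area is |[6·(-9) − (-4)·(-15)] + [(-4)·(-9) − (-8)·(-9)] + [(-8)·9 − 10·(-9)] + [10·6 − 18·9] + [18·(-15) − 6·6]| = 540, so the area is 270.
The number of boundary lattice points is Σ gcd(|Δx|,|Δy|) = gcd(10,6) + gcd(4,0) + gcd(18,18) + gcd(8,3) + gcd(12,21) = 2+4+18+1+3 = 28.
By Pick's theorem A = I + B/2 − 1, so I = 270 − 28/2 + 1 = 257.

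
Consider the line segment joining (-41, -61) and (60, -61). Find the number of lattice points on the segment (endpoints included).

The number of lattice points on a segment between lattice points is gcd(|Δx|,|Δy|) + 1 = gcd(101,0) + 1 = 101 + 1 = 102.

102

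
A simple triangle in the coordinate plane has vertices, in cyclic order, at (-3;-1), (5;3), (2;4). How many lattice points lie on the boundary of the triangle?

The number of boundary lattice points is Σ gcd(|Δx|,|Δy|) = gcd(8,4) + gcd(3,1) + gcd(5,5) = 4+1+5 = 10.

10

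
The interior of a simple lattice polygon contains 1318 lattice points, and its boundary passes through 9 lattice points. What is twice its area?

Pick's theorem states A = I + B/2 − 1, so A = 1318 + 9/2 − 1 = 2643/2.
Hence 2A = 2643.

2643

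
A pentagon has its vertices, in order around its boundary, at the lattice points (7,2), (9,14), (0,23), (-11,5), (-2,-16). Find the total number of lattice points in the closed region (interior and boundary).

430

Using the shoelace formula, 2A = |[7·14 − 9·2] + [9·23 − 0·14] + [0·5 − (-11)·23] + [(-11)·(-16) − (-2)·5] + [(-2)·2 − 7·(-16)]| = 834, so the area is 417.
Along each edge there are gcd(|Δx|,|Δy|)+1 lattice points, so counting each shared vertex once the boundary has gcd(2,12) + gcd(9,9) + gcd(11,18) + gcd(9,21) + gcd(9,18) = 2+9+1+3+9 = 24.
Pick's theorem gives I = A − B/2 + 1 = 417 − 24/2 + 1 = 406, so the closed region contains I + B = 406 + 24 = 430 lattice points.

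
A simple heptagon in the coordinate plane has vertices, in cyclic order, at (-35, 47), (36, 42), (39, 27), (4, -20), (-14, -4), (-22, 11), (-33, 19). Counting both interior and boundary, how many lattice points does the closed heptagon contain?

3104

The shoelace formula gives twice the area as |((-35)·42 − 36·47) + (36·27 − 39·42) + (39·(-20) − 4·27) + (4·(-4) − (-14)·(-20)) + ((-14)·11 − (-22)·(-4)) + ((-22)·19 − (-33)·11) + ((-33)·47 − (-35)·19)| = 6195, so the area is 3097.5.
Along each edge there are gcd(|Δx|,|Δy|)+1 lattice points, so counting each shared vertex once the boundary has gcd(71,5) + gcd(3,15) + gcd(35,47) + gcd(18,16) + gcd(8,15) + gcd(11,8) + gcd(2,28) = 1+3+1+2+1+1+2 = 11.
Pick's theorem gives I = A − B/2 + 1 = 3097.5 − 11/2 + 1 = 3093, so the closed region contains I + B = 3093 + 11 = 3104 lattice points.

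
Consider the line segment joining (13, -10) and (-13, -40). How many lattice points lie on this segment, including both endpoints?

The number of lattice points on a segment between lattice points is gcd(|Δx|,|Δy|) + 1 = gcd(26,30) + 1 = 2 + 1 = 3.

3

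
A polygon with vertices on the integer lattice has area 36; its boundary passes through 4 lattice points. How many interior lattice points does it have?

35

From Pick's theorem, I = A − B/2 + 1 = 36 − 4/2 + 1 = 35.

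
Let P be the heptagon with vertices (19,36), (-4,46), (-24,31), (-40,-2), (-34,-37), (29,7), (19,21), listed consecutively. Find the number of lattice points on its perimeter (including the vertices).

The number of boundary lattice points is Σ gcd(|Δx|,|Δy|) = gcd(23,10) + gcd(20,15) + gcd(16,33) + gcd(6,35) + gcd(63,44) + gcd(10,14) + gcd(0,15) = 1+5+1+1+1+2+15 = 26.

26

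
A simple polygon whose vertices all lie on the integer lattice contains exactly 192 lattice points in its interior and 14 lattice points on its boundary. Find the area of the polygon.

By Pick's theorem, A = I + B/2 − 1 = 192 + 14/2 − 1 = 198.

198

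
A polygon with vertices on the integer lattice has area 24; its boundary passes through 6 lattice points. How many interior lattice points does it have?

22

Pick's theorem A = I + B/2 − 1 rearranges to I = A − B/2 + 1 = 24 − 6/2 + 1 = 22.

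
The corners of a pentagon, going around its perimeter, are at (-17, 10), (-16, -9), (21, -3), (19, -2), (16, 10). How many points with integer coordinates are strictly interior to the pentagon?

540

The shoelace formula gives twice the area as |((-17)·(-9) − (-16)·10) + ((-16)·(-3) − 21·(-9)) + (21·(-2) − 19·(-3)) + (19·10 − 16·(-2)) + (16·10 − (-17)·10)| = 1117, so the area is 1117/2.
Summing gcd(|Δx|,|Δy|) over the edges gives the boundary count: gcd(1,19) + gcd(37,6) + gcd(2,1) + gcd(3,12) + gcd(33,0) = 1+1+1+3+33 = 39.
Pick's theorem gives I = A − B/2 + 1 = 1117/2 − 39/2 + 1 = 540.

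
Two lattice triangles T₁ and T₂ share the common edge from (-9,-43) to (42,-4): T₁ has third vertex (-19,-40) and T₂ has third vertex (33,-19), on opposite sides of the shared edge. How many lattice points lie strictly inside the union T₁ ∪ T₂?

The union is the simple quadrilateral with vertices (-9,-43), (-19,-40), (42,-4), (33,-19) in order.
Using the shoelace formula, 2A = |[(-9)·(-40) − (-19)·(-43)] + [(-19)·(-4) − 42·(-40)] + [42·(-19) − 33·(-4)] + [33·(-43) − (-9)·(-19)]| = 957, so the area is 478.5.
Summing gcd(|Δx|,|Δy|) over the edges gives the boundary count: gcd(10,3) + gcd(61,36) + gcd(9,15) + gcd(42,24) = 1+1+3+6 = 11.
By Pick's theorem I = A − B/2 + 1 = 478.5 − 11/2 + 1 = 474.

474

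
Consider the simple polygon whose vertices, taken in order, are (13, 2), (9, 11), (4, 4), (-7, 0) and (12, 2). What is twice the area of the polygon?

The shoelace formula gives twice the area as |(13·11 − 9·2) + (9·4 − 4·11) + (4·0 − (-7)·4) + ((-7)·2 − 12·0) + (12·2 − 13·2)| = 129, so the area is 129/2.

129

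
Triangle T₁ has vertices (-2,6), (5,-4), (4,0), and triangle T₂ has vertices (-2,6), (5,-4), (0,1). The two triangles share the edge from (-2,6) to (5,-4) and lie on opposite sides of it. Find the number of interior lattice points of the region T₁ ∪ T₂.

The union is the simple quadrilateral with vertices (-2,6), (4,0), (5,-4), (0,1) in order.
The shoelace formula gives twice the area as |((-2)·0 − 4·6) + (4·(-4) − 5·0) + (5·1 − 0·(-4)) + (0·6 − (-2)·1)| = 33, so the area is 33/2.
Summing gcd(|Δx|,|Δy|) over the edges gives the boundary count: gcd(6,6) + gcd(1,4) + gcd(5,5) + gcd(2,5) = 6+1+5+1 = 13.
By Pick's theorem I = A − B/2 + 1 = 33/2 − 13/2 + 1 = 11.

11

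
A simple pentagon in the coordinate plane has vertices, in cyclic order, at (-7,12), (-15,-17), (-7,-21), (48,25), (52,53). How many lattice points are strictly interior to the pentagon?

The shoelace formula gives twice the area as |[(-7)·(-17) − (-15)·12] + [(-15)·(-21) − (-7)·(-17)] + [(-7)·25 − 48·(-21)] + [48·53 − 52·25] + [52·12 − (-7)·53]| = 3567, so the area is 3567/2.
The number of boundary lattice points is Σ gcd(|Δx|,|Δy|) = gcd(8,29) + gcd(8,4) + gcd(55,46) + gcd(4,28) + gcd(59,41) = 1+4+1+4+1 = 11.
By Pick's theorem A = I + B/2 − 1, so I = 3567/2 − 11/2 + 1 = 1779.

1779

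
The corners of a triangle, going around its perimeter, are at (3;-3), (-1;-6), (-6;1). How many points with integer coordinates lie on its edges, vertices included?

3

Along each edge there are gcd(|Δx|,|Δy|)+1 lattice points, so counting each shared vertex once the boundary has gcd(4,3) + gcd(5,7) + gcd(9,4) = 1+1+1 = 3.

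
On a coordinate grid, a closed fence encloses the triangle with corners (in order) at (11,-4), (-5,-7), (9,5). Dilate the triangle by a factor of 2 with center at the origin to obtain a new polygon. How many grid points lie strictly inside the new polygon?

By the shoelace formula, twice the signed area is |(11·(-7) − (-5)·(-4)) + ((-5)·5 − 9·(-7)) + (9·(-4) − 11·5)| = 150, so the area is 75.
Along each edge there are gcd(|Δx|,|Δy|)+1 lattice points, so counting each shared vertex once the boundary has gcd(16,3) + gcd(14,12) + gcd(2,9) = 1+2+1 = 4.
Scaling by 2 multiplies the area by 2² = 4 (so the new area is 300) and multiplies the boundary lattice-point count by 2, giving 8.
By Pick's theorem, the interior count of the dilated polygon is 300 − 8/2 + 1 = 297.

297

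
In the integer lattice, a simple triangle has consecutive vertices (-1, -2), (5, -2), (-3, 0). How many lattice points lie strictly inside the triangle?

2

By the shoelace formula, twice the signed area is |((-1)·(-2) − 5·(-2)) + (5·0 − (-3)·(-2)) + ((-3)·(-2) − (-1)·0)| = 12, so the area is 6.
Along each edge there are gcd(|Δx|,|Δy|)+1 lattice points, so counting each shared vertex once the boundary has gcd(6,0) + gcd(8,2) + gcd(2,2) = 6+2+2 = 10.
By Pick's theorem A = I + B/2 − 1, so I = 6 − 10/2 + 1 = 2.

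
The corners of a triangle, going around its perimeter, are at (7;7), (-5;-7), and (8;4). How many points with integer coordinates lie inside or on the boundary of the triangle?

The shoelace formula gives twice the area as |(7·(-7) − (-5)·7) + ((-5)·4 − 8·(-7)) + (8·7 − 7·4)| = 50, so the area is 25.
Along each edge there are gcd(|Δx|,|Δy|)+1 lattice points, so counting each shared vertex once the boundary has gcd(12,14) + gcd(13,11) + gcd(1,3) = 2+1+1 = 4.
Pick's theorem gives I = A − B/2 + 1 = 25 − 4/2 + 1 = 24, so the closed region contains I + B = 24 + 4 = 28 lattice points.

28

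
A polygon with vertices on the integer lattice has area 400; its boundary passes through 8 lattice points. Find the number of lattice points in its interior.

397

From Pick's theorem, I = A − B/2 + 1 = 400 − 8/2 + 1 = 397.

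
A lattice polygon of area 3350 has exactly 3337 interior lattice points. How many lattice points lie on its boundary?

Pick's theorem gives A = I + B/2 − 1, so B = 2(A − I + 1) = 2(3350 − 3337 + 1) = 28.

28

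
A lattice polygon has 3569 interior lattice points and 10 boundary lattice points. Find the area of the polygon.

Pick's theorem states A = I + B/2 − 1, so A = 3569 + 10/2 − 1 = 3573.

3573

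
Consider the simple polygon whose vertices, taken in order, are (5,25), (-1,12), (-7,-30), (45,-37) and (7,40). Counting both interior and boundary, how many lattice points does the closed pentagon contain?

Using the shoelace formula, 2A = |[5·12 − (-1)·25] + [(-1)·(-30) − (-7)·12] + [(-7)·(-37) − 45·(-30)] + [45·40 − 7·(-37)] + [7·25 − 5·40]| = 3842, so the area is 1921.
Summing gcd(|Δx|,|Δy|) over the edges gives the boundary count: gcd(6,13) + gcd(6,42) + gcd(52,7) + gcd(38,77) + gcd(2,15) = 1+6+1+1+1 = 10.
Pick's theorem gives I = A − B/2 + 1 = 1921 − 10/2 + 1 = 1917, so the closed region contains I + B = 1917 + 10 = 1927 lattice points.

1927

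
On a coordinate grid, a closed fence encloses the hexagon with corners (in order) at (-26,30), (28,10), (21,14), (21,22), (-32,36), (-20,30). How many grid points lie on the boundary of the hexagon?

Along each edge there are gcd(|Δx|,|Δy|)+1 lattice points, so counting each shared vertex once the boundary has gcd(54,20) + gcd(7,4) + gcd(0,8) + gcd(53,14) + gcd(12,6) + gcd(6,0) = 2+1+8+1+6+6 = 24.

24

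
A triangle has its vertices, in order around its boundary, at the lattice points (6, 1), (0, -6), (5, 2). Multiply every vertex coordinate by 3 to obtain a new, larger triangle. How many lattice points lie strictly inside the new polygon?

By the shoelace formula, twice the signed area is |[6·(-6) − 0·1] + [0·2 − 5·(-6)] + [5·1 − 6·2]| = 13, so the area is 13/2.
The number of boundary lattice points is Σ gcd(|Δx|,|Δy|) = gcd(6,7) + gcd(5,8) + gcd(1,1) = 1+1+1 = 3.
Scaling by 3 multiplies the area by 3² = 9 (so the new area is 117/2) and multiplies the boundary lattice-point count by 3, giving 9.
By Pick's theorem, the interior count of the dilated polygon is 117/2 − 9/2 + 1 = 55.

55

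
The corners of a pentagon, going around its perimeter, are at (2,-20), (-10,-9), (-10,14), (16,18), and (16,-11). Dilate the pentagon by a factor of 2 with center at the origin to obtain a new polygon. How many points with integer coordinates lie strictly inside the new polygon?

3173

Using the shoelace formula, 2A = |(2·(-9) − (-10)·(-20)) + ((-10)·14 − (-10)·(-9)) + ((-10)·18 − 16·14) + (16·(-11) − 16·18) + (16·(-20) − 2·(-11))| = 1614, so the area is 807.
Along each edge there are gcd(|Δx|,|Δy|)+1 lattice points, so counting each shared vertex once the boundary has gcd(12,11) + gcd(0,23) + gcd(26,4) + gcd(0,29) + gcd(14,9) = 1+23+2+29+1 = 56.
Scaling by 2 multiplies the area by 2² = 4 (so the new area is 3228) and multiplies the boundary lattice-point count by 2, giving 112.
By Pick's theorem, the interior count of the dilated polygon is 3228 − 112/2 + 1 = 3173.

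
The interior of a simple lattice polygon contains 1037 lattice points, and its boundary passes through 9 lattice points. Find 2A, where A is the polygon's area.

Pick's theorem states A = I + B/2 − 1, so A = 1037 + 9/2 − 1 = 2081/2.
Hence 2A = 2081.

2081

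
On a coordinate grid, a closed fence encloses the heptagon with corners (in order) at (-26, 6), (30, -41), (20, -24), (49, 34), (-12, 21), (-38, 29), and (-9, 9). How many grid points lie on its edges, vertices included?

36

The number of boundary lattice points is Σ gcd(|Δx|,|Δy|) = gcd(56,47) + gcd(10,17) + gcd(29,58) + gcd(61,13) + gcd(26,8) + gcd(29,20) + gcd(17,3) = 1+1+29+1+2+1+1 = 36.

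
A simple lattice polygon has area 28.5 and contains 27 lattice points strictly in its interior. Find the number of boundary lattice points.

Pick's theorem gives A = I + B/2 − 1, so B = 2(A − I + 1) = 2(28.5 − 27 + 1) = 5.

5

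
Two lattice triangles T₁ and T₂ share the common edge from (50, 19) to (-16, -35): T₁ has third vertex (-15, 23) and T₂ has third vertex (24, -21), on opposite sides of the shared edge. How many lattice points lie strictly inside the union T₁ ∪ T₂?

The union is the simple quadrilateral with vertices (50, 19), (-15, 23), (-16, -35), (24, -21) in order.
By the shoelace formula, twice the signed area is |(50·23 − (-15)·19) + ((-15)·(-35) − (-16)·23) + ((-16)·(-21) − 24·(-35)) + (24·19 − 50·(-21))| = 5010, so the area is 2505.
Along each edge there are gcd(|Δx|,|Δy|)+1 lattice points, so counting each shared vertex once the boundary has gcd(65,4) + gcd(1,58) + gcd(40,14) + gcd(26,40) = 1+1+2+2 = 6.
By Pick's theorem I = A − B/2 + 1 = 2505 − 6/2 + 1 = 2503.

2503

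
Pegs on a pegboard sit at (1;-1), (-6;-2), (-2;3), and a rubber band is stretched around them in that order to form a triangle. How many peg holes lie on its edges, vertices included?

3

The number of boundary lattice points is Σ gcd(|Δx|,|Δy|) = gcd(7,1) + gcd(4,5) + gcd(3,4) = 1+1+1 = 3.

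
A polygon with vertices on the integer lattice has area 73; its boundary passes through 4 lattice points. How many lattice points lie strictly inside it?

72

Pick's theorem A = I + B/2 − 1 rearranges to I = A − B/2 + 1 = 73 − 4/2 + 1 = 72.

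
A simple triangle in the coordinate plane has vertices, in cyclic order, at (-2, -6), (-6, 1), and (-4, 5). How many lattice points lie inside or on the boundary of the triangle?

The shoelace formula gives twice the area as |((-2)·1 − (-6)·(-6)) + ((-6)·5 − (-4)·1) + ((-4)·(-6) − (-2)·5)| = 30, so the area is 15.
The number of boundary lattice points is Σ gcd(|Δx|,|Δy|) = gcd(4,7) + gcd(2,4) + gcd(2,11) = 1+2+1 = 4.
Pick's theorem gives I = A − B/2 + 1 = 15 − 4/2 + 1 = 14, so the closed region contains I + B = 14 + 4 = 18 lattice points.

18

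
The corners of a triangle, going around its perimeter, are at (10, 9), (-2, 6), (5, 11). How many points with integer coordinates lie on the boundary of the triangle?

5

Summing gcd(|Δx|,|Δy|) over the edges gives the boundary count: gcd(12,3) + gcd(7,5) + gcd(5,2) = 3+1+1 = 5.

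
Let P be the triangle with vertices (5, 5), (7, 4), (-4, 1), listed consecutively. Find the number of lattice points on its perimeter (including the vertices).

3

Summing gcd(|Δx|,|Δy|) over the edges gives the boundary count: gcd(2,1) + gcd(11,3) + gcd(9,4) = 1+1+1 = 3.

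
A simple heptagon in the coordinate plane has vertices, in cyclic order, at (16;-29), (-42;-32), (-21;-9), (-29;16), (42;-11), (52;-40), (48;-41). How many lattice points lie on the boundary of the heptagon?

10

The number of boundary lattice points is Σ gcd(|Δx|,|Δy|) = gcd(58,3) + gcd(21,23) + gcd(8,25) + gcd(71,27) + gcd(10,29) + gcd(4,1) + gcd(32,12) = 1+1+1+1+1+1+4 = 10.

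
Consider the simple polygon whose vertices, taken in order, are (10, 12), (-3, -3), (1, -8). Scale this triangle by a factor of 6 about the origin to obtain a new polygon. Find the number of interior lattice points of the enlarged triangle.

The shoelace formula gives twice the area as |(10·(-3) − (-3)·12) + ((-3)·(-8) − 1·(-3)) + (1·12 − 10·(-8))| = 125, so the area is 125/2.
The number of boundary lattice points is Σ gcd(|Δx|,|Δy|) = gcd(13,15) + gcd(4,5) + gcd(9,20) = 1+1+1 = 3.
Scaling by 6 multiplies the area by 6² = 36 (so the new area is 2250) and multiplies the boundary lattice-point count by 6, giving 18.
By Pick's theorem, the interior count of the dilated polygon is 2250 − 18/2 + 1 = 2242.

2242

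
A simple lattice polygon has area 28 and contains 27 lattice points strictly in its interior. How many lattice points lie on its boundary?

Pick's theorem gives A = I + B/2 − 1, so B = 2(A − I + 1) = 2(28 − 27 + 1) = 4.

4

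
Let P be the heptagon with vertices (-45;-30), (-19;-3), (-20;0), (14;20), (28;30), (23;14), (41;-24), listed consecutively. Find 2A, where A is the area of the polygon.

By the shoelace formula, twice the signed area is |((-45)·(-3) − (-19)·(-30)) + ((-19)·0 − (-20)·(-3)) + ((-20)·20 − 14·0) + (14·30 − 28·20) + (28·14 − 23·30) + (23·(-24) − 41·14) + (41·(-30) − (-45)·(-24))| = 4769, so the area is 2384.5.

4769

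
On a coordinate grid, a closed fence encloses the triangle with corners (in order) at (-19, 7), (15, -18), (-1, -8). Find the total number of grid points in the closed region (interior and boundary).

By the shoelace formula, twice the signed area is |[(-19)·(-18) − 15·7] + [15·(-8) − (-1)·(-18)] + [(-1)·7 − (-19)·(-8)]| = 60, so the area is 30.
The number of boundary lattice points is Σ gcd(|Δx|,|Δy|) = gcd(34,25) + gcd(16,10) + gcd(18,15) = 1+2+3 = 6.
Pick's theorem gives I = A − B/2 + 1 = 30 − 6/2 + 1 = 28, so the closed region contains I + B = 28 + 6 = 34 lattice points.

34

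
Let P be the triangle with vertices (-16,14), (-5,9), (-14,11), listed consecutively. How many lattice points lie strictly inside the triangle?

The shoelace formula gives twice the area as |[(-16)·9 − (-5)·14] + [(-5)·11 − (-14)·9] + [(-14)·14 − (-16)·11]| = 23, so the area is 23/2.
The number of boundary lattice points is Σ gcd(|Δx|,|Δy|) = gcd(11,5) + gcd(9,2) + gcd(2,3) = 1+1+1 = 3.
By Pick's theorem A = I + B/2 − 1, so I = 23/2 − 3/2 + 1 = 11.

11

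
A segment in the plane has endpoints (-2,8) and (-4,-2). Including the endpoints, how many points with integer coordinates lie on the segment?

The number of lattice points on a segment between lattice points is gcd(|Δx|,|Δy|) + 1 = gcd(2,10) + 1 = 2 + 1 = 3.

3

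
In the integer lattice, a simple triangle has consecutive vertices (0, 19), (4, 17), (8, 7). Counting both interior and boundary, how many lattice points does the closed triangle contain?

The shoelace formula gives twice the area as |(0·17 − 4·19) + (4·7 − 8·17) + (8·19 − 0·7)| = 32, so the area is 16.
Along each edge there are gcd(|Δx|,|Δy|)+1 lattice points, so counting each shared vertex once the boundary has gcd(4,2) + gcd(4,10) + gcd(8,12) = 2+2+4 = 8.
Pick's theorem gives I = A − B/2 + 1 = 16 − 8/2 + 1 = 13, so the closed region contains I + B = 13 + 8 = 21 lattice points.

21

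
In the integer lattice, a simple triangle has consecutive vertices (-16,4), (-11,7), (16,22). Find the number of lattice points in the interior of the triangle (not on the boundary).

1

Using the shoelace formula, 2A = |[(-16)·7 − (-11)·4] + [(-11)·22 − 16·7] + [16·4 − (-16)·22]| = 6, so the area is 3.
The number of boundary lattice points is Σ gcd(|Δx|,|Δy|) = gcd(5,3) + gcd(27,15) + gcd(32,18) = 1+3+2 = 6.
Pick's theorem gives I = A − B/2 + 1 = 3 − 6/2 + 1 = 1.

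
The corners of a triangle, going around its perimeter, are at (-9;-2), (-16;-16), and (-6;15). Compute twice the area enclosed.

The shoelace formula gives twice the area as |[(-9)·(-16) − (-16)·(-2)] + [(-16)·15 − (-6)·(-16)] + [(-6)·(-2) − (-9)·15]| = 77, so the area is 77/2.

77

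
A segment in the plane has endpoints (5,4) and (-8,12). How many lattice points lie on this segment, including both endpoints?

The number of lattice points on a segment between lattice points is gcd(|Δx|,|Δy|) + 1 = gcd(13,8) + 1 = 1 + 1 = 2.

2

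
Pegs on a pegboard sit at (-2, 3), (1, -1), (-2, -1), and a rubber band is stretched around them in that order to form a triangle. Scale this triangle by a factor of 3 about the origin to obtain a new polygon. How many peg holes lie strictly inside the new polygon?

43

Using the shoelace formula, 2A = |[(-2)·(-1) − 1·3] + [1·(-1) − (-2)·(-1)] + [(-2)·3 − (-2)·(-1)]| = 12, so the area is 6.
Along each edge there are gcd(|Δx|,|Δy|)+1 lattice points, so counting each shared vertex once the boundary has gcd(3,4) + gcd(3,0) + gcd(0,4) = 1+3+4 = 8.
Scaling by 3 multiplies the area by 3² = 9 (so the new area is 54) and multiplies the boundary lattice-point count by 3, giving 24.
By Pick's theorem, the interior count of the dilated polygon is 54 − 24/2 + 1 = 43.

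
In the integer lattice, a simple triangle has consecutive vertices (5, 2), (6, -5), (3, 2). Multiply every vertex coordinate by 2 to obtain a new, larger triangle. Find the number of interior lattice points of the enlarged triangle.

By the shoelace formula, twice the signed area is |[5·(-5) − 6·2] + [6·2 − 3·(-5)] + [3·2 − 5·2]| = 14, so the area is 7.
Along each edge there are gcd(|Δx|,|Δy|)+1 lattice points, so counting each shared vertex once the boundary has gcd(1,7) + gcd(3,7) + gcd(2,0) = 1+1+2 = 4.
Scaling by 2 multiplies the area by 2² = 4 (so the new area is 28) and multiplies the boundary lattice-point count by 2, giving 8.
By Pick's theorem, the interior count of the dilated polygon is 28 − 8/2 + 1 = 25.

25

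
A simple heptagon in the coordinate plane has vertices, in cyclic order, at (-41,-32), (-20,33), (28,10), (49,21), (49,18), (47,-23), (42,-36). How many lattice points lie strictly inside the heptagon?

By the shoelace formula, twice the signed area is |((-41)·33 − (-20)·(-32)) + ((-20)·10 − 28·33) + (28·21 − 49·10) + (49·18 − 49·21) + (49·(-23) − 47·18) + (47·(-36) − 42·(-23)) + (42·(-32) − (-41)·(-36))| = 8685, so the area is 4342.5.
Summing gcd(|Δx|,|Δy|) over the edges gives the boundary count: gcd(21,65) + gcd(48,23) + gcd(21,11) + gcd(0,3) + gcd(2,41) + gcd(5,13) + gcd(83,4) = 1+1+1+3+1+1+1 = 9.
Pick's theorem gives I = A − B/2 + 1 = 4342.5 − 9/2 + 1 = 4339.

4339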